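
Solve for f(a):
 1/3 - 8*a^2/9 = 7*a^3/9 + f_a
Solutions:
 f(a) = C1 - 7*a^4/36 - 8*a^3/27 + a/3


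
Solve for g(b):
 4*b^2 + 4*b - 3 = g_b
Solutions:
 g(b) = C1 + 4*b^3/3 + 2*b^2 - 3*b


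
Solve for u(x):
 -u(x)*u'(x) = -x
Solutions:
 u(x) = -sqrt(C1 + x^2)
 u(x) = sqrt(C1 + x^2)


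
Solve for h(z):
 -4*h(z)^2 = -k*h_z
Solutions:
 h(z) = -k/(C1*k + 4*z)


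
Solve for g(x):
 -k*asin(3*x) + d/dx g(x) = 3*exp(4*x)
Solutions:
 g(x) = C1 + k*(x*asin(3*x) + sqrt(1 - 9*x^2)/3) + 3*exp(4*x)/4


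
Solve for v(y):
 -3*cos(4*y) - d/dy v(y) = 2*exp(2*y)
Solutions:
 v(y) = C1 - exp(2*y) - 3*sin(4*y)/4


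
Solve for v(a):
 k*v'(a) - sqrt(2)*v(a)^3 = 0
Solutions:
 v(a) = -sqrt(2)*sqrt(-k/(C1*k + sqrt(2)*a))/2
 v(a) = sqrt(2)*sqrt(-k/(C1*k + sqrt(2)*a))/2


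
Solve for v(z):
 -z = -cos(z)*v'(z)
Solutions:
 v(z) = C1 + Integral(z/cos(z), z)


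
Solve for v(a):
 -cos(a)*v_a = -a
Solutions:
 v(a) = C1 + Integral(a/cos(a), a)


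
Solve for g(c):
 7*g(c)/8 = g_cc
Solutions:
 g(c) = C1*exp(-sqrt(14)*c/4) + C2*exp(sqrt(14)*c/4)


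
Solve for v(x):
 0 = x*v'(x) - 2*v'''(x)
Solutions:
 v(x) = C1 + Integral(C2*airyai(2^(2/3)*x/2) + C3*airybi(2^(2/3)*x/2), x)


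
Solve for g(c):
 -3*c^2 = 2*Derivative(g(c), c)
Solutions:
 g(c) = C1 - c^3/2


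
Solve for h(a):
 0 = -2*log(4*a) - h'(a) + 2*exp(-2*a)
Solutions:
 h(a) = C1 - 2*a*log(a) + 2*a*(1 - 2*log(2)) - exp(-2*a)


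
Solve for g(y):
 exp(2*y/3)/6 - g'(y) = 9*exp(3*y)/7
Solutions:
 g(y) = C1 + exp(2*y/3)/4 - 3*exp(3*y)/7


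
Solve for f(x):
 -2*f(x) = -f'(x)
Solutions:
 f(x) = C1*exp(2*x)


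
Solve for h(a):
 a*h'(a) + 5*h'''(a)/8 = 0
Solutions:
 h(a) = C1 + Integral(C2*airyai(-2*5^(2/3)*a/5) + C3*airybi(-2*5^(2/3)*a/5), a)


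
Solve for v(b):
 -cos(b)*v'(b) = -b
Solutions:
 v(b) = C1 + Integral(b/cos(b), b)


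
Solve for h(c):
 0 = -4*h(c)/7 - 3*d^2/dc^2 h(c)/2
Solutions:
 h(c) = C1*sin(2*sqrt(42)*c/21) + C2*cos(2*sqrt(42)*c/21)


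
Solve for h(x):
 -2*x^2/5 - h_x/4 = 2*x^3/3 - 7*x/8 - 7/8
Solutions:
 h(x) = C1 - 2*x^4/3 - 8*x^3/15 + 7*x^2/4 + 7*x/2


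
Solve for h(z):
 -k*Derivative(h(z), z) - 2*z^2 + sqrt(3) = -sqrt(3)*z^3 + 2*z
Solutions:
 h(z) = C1 + sqrt(3)*z^4/(4*k) - 2*z^3/(3*k) - z^2/k + sqrt(3)*z/k


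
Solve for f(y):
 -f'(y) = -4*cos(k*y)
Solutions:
 f(y) = C1 + 4*sin(k*y)/k


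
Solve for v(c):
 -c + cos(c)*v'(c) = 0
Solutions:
 v(c) = C1 + Integral(c/cos(c), c)


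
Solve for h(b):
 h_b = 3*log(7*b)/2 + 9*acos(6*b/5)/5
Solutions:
 h(b) = C1 + 3*b*log(b)/2 + 9*b*acos(6*b/5)/5 - 3*b/2 + 3*b*log(7)/2 - 3*sqrt(25 - 36*b^2)/10


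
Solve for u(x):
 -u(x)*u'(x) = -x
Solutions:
 u(x) = -sqrt(C1 + x^2)
 u(x) = sqrt(C1 + x^2)


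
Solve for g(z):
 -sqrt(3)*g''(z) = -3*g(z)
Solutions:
 g(z) = C1*exp(-3^(1/4)*z) + C2*exp(3^(1/4)*z)


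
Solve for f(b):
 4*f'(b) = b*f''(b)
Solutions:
 f(b) = C1 + C2*b^5


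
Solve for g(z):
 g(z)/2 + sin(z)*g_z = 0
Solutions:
 g(z) = C1*(cos(z) + 1)^(1/4)/(cos(z) - 1)^(1/4)


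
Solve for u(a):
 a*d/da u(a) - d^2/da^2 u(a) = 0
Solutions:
 u(a) = C1 + C2*erfi(sqrt(2)*a/2)


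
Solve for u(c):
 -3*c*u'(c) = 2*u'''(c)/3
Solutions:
 u(c) = C1 + Integral(C2*airyai(-6^(2/3)*c/2) + C3*airybi(-6^(2/3)*c/2), c)


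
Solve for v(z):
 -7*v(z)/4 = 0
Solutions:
 v(z) = 0


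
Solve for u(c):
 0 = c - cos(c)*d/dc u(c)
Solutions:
 u(c) = C1 + Integral(c/cos(c), c)


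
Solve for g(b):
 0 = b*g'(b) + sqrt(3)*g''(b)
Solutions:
 g(b) = C1 + C2*erf(sqrt(2)*3^(3/4)*b/6)


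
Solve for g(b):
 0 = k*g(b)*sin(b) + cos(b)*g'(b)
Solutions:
 g(b) = C1*exp(k*log(cos(b)))


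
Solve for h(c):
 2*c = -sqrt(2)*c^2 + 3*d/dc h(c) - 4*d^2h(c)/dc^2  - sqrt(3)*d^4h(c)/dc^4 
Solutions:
 h(c) = C1 + C2*exp(c*(-2^(2/3)*3^(1/6)*(27 + sqrt(256*sqrt(3) + 729))^(1/3) + 8*6^(1/3)/(27 + sqrt(256*sqrt(3) + 729))^(1/3))/12)*sin(c*(8*2^(1/3)*3^(5/6)/(27 + sqrt(256*sqrt(3) + 729))^(1/3) + 6^(2/3)*(27 + sqrt(256*sqrt(3) + 729))^(1/3))/12) + C3*exp(c*(-2^(2/3)*3^(1/6)*(27 + sqrt(256*sqrt(3) + 729))^(1/3) + 8*6^(1/3)/(27 + sqrt(256*sqrt(3) + 729))^(1/3))/12)*cos(c*(8*2^(1/3)*3^(5/6)/(27 + sqrt(256*sqrt(3) + 729))^(1/3) + 6^(2/3)*(27 + sqrt(256*sqrt(3) + 729))^(1/3))/12) + C4*exp(-c*(-2^(2/3)*3^(1/6)*(27 + sqrt(256*sqrt(3) + 729))^(1/3) + 8*6^(1/3)/(27 + sqrt(256*sqrt(3) + 729))^(1/3))/6) + sqrt(2)*c^3/9 + c^2/3 + 4*sqrt(2)*c^2/9 + 8*c/9 + 32*sqrt(2)*c/27


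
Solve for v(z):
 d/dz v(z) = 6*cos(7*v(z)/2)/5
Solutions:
 -6*z/5 - log(sin(7*v(z)/2) - 1)/7 + log(sin(7*v(z)/2) + 1)/7 = C1


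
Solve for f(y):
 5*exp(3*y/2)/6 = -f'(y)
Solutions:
 f(y) = C1 - 5*exp(3*y/2)/9


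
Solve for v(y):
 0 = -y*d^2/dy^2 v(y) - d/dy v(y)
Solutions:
 v(y) = C1 + C2*log(y)


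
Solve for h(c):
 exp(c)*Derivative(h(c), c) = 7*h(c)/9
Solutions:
 h(c) = C1*exp(-7*exp(-c)/9)


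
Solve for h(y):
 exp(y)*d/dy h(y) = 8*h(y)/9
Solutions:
 h(y) = C1*exp(-8*exp(-y)/9)


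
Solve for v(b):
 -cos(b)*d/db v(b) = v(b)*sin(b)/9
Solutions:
 v(b) = C1*cos(b)^(1/9)


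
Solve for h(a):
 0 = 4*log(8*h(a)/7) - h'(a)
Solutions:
 -Integral(1/(log(_y) - log(7) + 3*log(2)), (_y, h(a)))/4 = C1 - a


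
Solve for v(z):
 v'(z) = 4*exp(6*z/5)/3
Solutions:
 v(z) = C1 + 10*exp(6*z/5)/9


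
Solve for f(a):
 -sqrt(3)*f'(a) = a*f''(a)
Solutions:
 f(a) = C1 + C2*a^(1 - sqrt(3))


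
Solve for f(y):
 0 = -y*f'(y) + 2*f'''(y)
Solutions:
 f(y) = C1 + Integral(C2*airyai(2^(2/3)*y/2) + C3*airybi(2^(2/3)*y/2), y)


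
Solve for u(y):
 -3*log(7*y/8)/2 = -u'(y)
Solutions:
 u(y) = C1 + 3*y*log(y)/2 - 9*y*log(2)/2 - 3*y/2 + 3*y*log(7)/2


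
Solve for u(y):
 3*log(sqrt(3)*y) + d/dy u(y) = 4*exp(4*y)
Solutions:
 u(y) = C1 - 3*y*log(y) + y*(3 - 3*log(3)/2) + exp(4*y)


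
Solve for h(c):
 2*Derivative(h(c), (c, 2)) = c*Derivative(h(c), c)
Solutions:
 h(c) = C1 + C2*erfi(c/2)


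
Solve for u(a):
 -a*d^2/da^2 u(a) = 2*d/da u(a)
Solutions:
 u(a) = C1 + C2/a


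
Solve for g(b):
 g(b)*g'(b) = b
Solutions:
 g(b) = -sqrt(C1 + b^2)
 g(b) = sqrt(C1 + b^2)


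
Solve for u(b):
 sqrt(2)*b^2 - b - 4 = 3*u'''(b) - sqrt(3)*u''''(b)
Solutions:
 u(b) = C1 + C2*b + C3*b^2 + C4*exp(sqrt(3)*b) + sqrt(2)*b^5/180 + b^4*(-3 + 2*sqrt(6))/216 + b^3*(-12 - sqrt(3) + 2*sqrt(2))/54


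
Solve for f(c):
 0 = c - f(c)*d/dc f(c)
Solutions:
 f(c) = -sqrt(C1 + c^2)
 f(c) = sqrt(C1 + c^2)


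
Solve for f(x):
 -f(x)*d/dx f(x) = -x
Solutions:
 f(x) = -sqrt(C1 + x^2)
 f(x) = sqrt(C1 + x^2)


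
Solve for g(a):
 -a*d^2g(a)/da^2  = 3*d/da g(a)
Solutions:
 g(a) = C1 + C2/a^2


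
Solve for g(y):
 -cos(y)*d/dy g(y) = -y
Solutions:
 g(y) = C1 + Integral(y/cos(y), y)


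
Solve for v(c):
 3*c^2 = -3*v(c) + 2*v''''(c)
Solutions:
 v(c) = C1*exp(-2^(3/4)*3^(1/4)*c/2) + C2*exp(2^(3/4)*3^(1/4)*c/2) + C3*sin(2^(3/4)*3^(1/4)*c/2) + C4*cos(2^(3/4)*3^(1/4)*c/2) - c^2


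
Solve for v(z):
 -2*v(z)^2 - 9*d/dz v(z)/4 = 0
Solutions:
 v(z) = 9/(C1 + 8*z)


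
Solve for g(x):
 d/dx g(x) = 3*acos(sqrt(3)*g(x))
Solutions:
 Integral(1/acos(sqrt(3)*_y), (_y, g(x))) = C1 + 3*x


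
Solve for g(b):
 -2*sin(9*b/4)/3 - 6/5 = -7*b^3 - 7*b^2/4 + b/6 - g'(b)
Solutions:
 g(b) = C1 - 7*b^4/4 - 7*b^3/12 + b^2/12 + 6*b/5 - 8*cos(9*b/4)/27


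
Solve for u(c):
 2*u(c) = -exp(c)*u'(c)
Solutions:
 u(c) = C1*exp(2*exp(-c))


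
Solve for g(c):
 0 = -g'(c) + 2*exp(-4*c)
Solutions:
 g(c) = C1 - exp(-4*c)/2


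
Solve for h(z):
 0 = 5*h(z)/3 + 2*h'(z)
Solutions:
 h(z) = C1*exp(-5*z/6)


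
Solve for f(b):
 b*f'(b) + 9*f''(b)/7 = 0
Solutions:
 f(b) = C1 + C2*erf(sqrt(14)*b/6)


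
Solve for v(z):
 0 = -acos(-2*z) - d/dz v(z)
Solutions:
 v(z) = C1 - z*acos(-2*z) - sqrt(1 - 4*z^2)/2


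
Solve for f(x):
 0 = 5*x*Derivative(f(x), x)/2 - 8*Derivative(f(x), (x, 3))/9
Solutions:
 f(x) = C1 + Integral(C2*airyai(2^(2/3)*45^(1/3)*x/4) + C3*airybi(2^(2/3)*45^(1/3)*x/4), x)


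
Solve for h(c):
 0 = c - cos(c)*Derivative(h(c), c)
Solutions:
 h(c) = C1 + Integral(c/cos(c), c)


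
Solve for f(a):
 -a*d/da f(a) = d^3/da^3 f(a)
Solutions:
 f(a) = C1 + Integral(C2*airyai(-a) + C3*airybi(-a), a)


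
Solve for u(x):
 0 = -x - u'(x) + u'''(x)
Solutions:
 u(x) = C1 + C2*exp(-x) + C3*exp(x) - x^2/2


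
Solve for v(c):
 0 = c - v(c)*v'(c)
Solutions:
 v(c) = -sqrt(C1 + c^2)
 v(c) = sqrt(C1 + c^2)


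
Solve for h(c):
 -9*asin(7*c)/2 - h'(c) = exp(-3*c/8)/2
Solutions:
 h(c) = C1 - 9*c*asin(7*c)/2 - 9*sqrt(1 - 49*c^2)/14 + 4*exp(-3*c/8)/3


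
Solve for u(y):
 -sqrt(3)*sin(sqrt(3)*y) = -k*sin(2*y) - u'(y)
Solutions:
 u(y) = C1 + k*cos(2*y)/2 - cos(sqrt(3)*y)


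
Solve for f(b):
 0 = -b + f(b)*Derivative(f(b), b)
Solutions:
 f(b) = -sqrt(C1 + b^2)
 f(b) = sqrt(C1 + b^2)


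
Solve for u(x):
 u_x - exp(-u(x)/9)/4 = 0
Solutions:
 u(x) = 9*log(C1 + x/36)


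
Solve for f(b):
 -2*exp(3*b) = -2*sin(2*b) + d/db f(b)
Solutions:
 f(b) = C1 - 2*exp(3*b)/3 - cos(2*b)


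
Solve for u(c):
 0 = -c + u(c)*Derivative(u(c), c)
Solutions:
 u(c) = -sqrt(C1 + c^2)
 u(c) = sqrt(C1 + c^2)


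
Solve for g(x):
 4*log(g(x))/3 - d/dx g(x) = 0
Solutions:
 li(g(x)) = C1 + 4*x/3


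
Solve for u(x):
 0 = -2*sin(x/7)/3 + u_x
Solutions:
 u(x) = C1 - 14*cos(x/7)/3


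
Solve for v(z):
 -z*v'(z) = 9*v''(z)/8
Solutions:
 v(z) = C1 + C2*erf(2*z/3)


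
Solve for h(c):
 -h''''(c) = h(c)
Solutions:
 h(c) = (C1*sin(sqrt(2)*c/2) + C2*cos(sqrt(2)*c/2))*exp(-sqrt(2)*c/2) + (C3*sin(sqrt(2)*c/2) + C4*cos(sqrt(2)*c/2))*exp(sqrt(2)*c/2)


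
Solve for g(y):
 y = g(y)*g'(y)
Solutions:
 g(y) = -sqrt(C1 + y^2)
 g(y) = sqrt(C1 + y^2)


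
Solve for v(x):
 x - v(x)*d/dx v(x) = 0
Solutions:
 v(x) = -sqrt(C1 + x^2)
 v(x) = sqrt(C1 + x^2)


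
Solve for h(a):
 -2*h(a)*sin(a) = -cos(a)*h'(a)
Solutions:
 h(a) = C1/cos(a)^2


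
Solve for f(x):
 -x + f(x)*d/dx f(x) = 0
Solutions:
 f(x) = -sqrt(C1 + x^2)
 f(x) = sqrt(C1 + x^2)


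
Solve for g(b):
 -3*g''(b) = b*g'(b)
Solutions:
 g(b) = C1 + C2*erf(sqrt(6)*b/6)


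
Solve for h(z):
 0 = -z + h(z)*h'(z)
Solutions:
 h(z) = -sqrt(C1 + z^2)
 h(z) = sqrt(C1 + z^2)


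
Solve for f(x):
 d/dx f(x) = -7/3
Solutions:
 f(x) = C1 - 7*x/3


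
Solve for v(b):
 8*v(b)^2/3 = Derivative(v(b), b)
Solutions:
 v(b) = -3/(C1 + 8*b)


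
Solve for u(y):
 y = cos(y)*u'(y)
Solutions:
 u(y) = C1 + Integral(y/cos(y), y)


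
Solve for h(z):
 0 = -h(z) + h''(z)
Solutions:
 h(z) = C1*exp(-z) + C2*exp(z)


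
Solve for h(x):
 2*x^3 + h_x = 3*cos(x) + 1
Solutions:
 h(x) = C1 - x^4/2 + x + 3*sin(x)


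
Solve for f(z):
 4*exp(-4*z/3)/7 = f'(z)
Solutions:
 f(z) = C1 - 3*exp(-4*z/3)/7


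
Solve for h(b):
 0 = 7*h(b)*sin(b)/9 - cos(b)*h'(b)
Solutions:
 h(b) = C1/cos(b)^(7/9)


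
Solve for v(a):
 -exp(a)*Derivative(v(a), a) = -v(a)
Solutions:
 v(a) = C1*exp(-exp(-a))


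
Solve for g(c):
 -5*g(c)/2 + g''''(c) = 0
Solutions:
 g(c) = C1*exp(-2^(3/4)*5^(1/4)*c/2) + C2*exp(2^(3/4)*5^(1/4)*c/2) + C3*sin(2^(3/4)*5^(1/4)*c/2) + C4*cos(2^(3/4)*5^(1/4)*c/2)


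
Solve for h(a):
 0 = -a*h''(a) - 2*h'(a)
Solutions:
 h(a) = C1 + C2/a


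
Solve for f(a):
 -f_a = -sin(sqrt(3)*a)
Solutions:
 f(a) = C1 - sqrt(3)*cos(sqrt(3)*a)/3


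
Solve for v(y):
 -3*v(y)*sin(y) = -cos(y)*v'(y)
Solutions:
 v(y) = C1/cos(y)^3


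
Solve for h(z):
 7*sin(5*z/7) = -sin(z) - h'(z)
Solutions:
 h(z) = C1 + 49*cos(5*z/7)/5 + cos(z)


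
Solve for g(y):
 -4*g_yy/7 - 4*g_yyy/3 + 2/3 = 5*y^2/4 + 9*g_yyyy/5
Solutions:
 g(y) = C1 + C2*y - 35*y^4/192 + 245*y^3/144 - 2555*y^2/576 + (C3*sin(2*sqrt(1610)*y/189) + C4*cos(2*sqrt(1610)*y/189))*exp(-10*y/27)


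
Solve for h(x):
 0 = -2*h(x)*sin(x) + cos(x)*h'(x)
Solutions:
 h(x) = C1/cos(x)^2


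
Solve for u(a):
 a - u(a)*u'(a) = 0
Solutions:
 u(a) = -sqrt(C1 + a^2)
 u(a) = sqrt(C1 + a^2)


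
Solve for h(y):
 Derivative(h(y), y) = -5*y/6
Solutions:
 h(y) = C1 - 5*y^2/12


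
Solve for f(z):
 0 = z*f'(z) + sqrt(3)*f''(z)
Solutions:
 f(z) = C1 + C2*erf(sqrt(2)*3^(3/4)*z/6)


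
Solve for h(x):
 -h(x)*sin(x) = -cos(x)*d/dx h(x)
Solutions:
 h(x) = C1/cos(x)


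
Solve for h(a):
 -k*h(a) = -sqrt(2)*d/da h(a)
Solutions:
 h(a) = C1*exp(sqrt(2)*a*k/2)


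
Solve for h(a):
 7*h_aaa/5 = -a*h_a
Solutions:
 h(a) = C1 + Integral(C2*airyai(-5^(1/3)*7^(2/3)*a/7) + C3*airybi(-5^(1/3)*7^(2/3)*a/7), a)


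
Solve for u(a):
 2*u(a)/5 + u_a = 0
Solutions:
 u(a) = C1*exp(-2*a/5)


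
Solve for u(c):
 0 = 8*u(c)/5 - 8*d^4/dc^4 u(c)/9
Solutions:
 u(c) = C1*exp(-sqrt(3)*5^(3/4)*c/5) + C2*exp(sqrt(3)*5^(3/4)*c/5) + C3*sin(sqrt(3)*5^(3/4)*c/5) + C4*cos(sqrt(3)*5^(3/4)*c/5)


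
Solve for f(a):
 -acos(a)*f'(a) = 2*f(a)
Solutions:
 f(a) = C1*exp(-2*Integral(1/acos(a), a))


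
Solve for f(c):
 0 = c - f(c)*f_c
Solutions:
 f(c) = -sqrt(C1 + c^2)
 f(c) = sqrt(C1 + c^2)


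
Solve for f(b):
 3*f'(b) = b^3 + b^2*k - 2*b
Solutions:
 f(b) = C1 + b^4/12 + b^3*k/9 - b^2/3


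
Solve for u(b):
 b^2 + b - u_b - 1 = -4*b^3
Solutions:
 u(b) = C1 + b^4 + b^3/3 + b^2/2 - b


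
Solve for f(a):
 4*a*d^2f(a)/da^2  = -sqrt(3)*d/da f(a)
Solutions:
 f(a) = C1 + C2*a^(1 - sqrt(3)/4)


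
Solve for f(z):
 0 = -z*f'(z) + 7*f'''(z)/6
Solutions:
 f(z) = C1 + Integral(C2*airyai(6^(1/3)*7^(2/3)*z/7) + C3*airybi(6^(1/3)*7^(2/3)*z/7), z)


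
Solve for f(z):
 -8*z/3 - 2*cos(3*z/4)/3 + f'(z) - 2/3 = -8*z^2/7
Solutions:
 f(z) = C1 - 8*z^3/21 + 4*z^2/3 + 2*z/3 + 8*sin(3*z/4)/9


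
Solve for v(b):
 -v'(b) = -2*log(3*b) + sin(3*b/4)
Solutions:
 v(b) = C1 + 2*b*log(b) - 2*b + 2*b*log(3) + 4*cos(3*b/4)/3


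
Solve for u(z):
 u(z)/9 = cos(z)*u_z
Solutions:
 u(z) = C1*(sin(z) + 1)^(1/18)/(sin(z) - 1)^(1/18)


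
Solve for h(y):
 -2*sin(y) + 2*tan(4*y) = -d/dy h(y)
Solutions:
 h(y) = C1 + log(cos(4*y))/2 - 2*cos(y)


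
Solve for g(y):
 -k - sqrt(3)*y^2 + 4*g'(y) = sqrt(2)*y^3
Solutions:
 g(y) = C1 + k*y/4 + sqrt(2)*y^4/16 + sqrt(3)*y^3/12


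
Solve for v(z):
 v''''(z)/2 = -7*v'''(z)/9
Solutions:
 v(z) = C1 + C2*z + C3*z^2 + C4*exp(-14*z/9)


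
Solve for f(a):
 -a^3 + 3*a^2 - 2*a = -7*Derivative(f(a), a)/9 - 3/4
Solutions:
 f(a) = C1 + 9*a^4/28 - 9*a^3/7 + 9*a^2/7 - 27*a/28


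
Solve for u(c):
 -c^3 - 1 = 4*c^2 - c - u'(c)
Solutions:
 u(c) = C1 + c^4/4 + 4*c^3/3 - c^2/2 + c


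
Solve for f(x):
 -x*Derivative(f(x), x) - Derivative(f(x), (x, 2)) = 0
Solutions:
 f(x) = C1 + C2*erf(sqrt(2)*x/2)


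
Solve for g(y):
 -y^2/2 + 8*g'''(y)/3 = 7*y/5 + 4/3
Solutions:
 g(y) = C1 + C2*y + C3*y^2 + y^5/320 + 7*y^4/320 + y^3/12


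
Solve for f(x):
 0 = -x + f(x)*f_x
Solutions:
 f(x) = -sqrt(C1 + x^2)
 f(x) = sqrt(C1 + x^2)


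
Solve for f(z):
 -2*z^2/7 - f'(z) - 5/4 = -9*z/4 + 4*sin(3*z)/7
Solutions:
 f(z) = C1 - 2*z^3/21 + 9*z^2/8 - 5*z/4 + 4*cos(3*z)/21


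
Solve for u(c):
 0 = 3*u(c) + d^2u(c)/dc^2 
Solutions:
 u(c) = C1*sin(sqrt(3)*c) + C2*cos(sqrt(3)*c)


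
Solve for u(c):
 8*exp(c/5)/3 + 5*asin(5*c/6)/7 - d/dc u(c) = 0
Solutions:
 u(c) = C1 + 5*c*asin(5*c/6)/7 + sqrt(36 - 25*c^2)/7 + 40*exp(c/5)/3


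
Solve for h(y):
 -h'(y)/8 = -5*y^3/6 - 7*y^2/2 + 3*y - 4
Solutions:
 h(y) = C1 + 5*y^4/3 + 28*y^3/3 - 12*y^2 + 32*y


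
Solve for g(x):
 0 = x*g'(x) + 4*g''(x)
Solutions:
 g(x) = C1 + C2*erf(sqrt(2)*x/4)


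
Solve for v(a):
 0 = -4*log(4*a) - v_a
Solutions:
 v(a) = C1 - 4*a*log(a) - a*log(256) + 4*a


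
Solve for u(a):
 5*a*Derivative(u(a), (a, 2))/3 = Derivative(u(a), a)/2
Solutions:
 u(a) = C1 + C2*a^(13/10)


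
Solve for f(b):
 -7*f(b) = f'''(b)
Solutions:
 f(b) = C3*exp(-7^(1/3)*b) + (C1*sin(sqrt(3)*7^(1/3)*b/2) + C2*cos(sqrt(3)*7^(1/3)*b/2))*exp(7^(1/3)*b/2)


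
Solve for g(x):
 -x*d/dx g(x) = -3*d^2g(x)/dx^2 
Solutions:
 g(x) = C1 + C2*erfi(sqrt(6)*x/6)


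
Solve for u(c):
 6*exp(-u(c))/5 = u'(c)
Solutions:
 u(c) = log(C1 + 6*c/5)


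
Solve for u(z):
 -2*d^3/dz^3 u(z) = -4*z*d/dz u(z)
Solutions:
 u(z) = C1 + Integral(C2*airyai(2^(1/3)*z) + C3*airybi(2^(1/3)*z), z)


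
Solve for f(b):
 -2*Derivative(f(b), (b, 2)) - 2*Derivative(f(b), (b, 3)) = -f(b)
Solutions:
 f(b) = C1*exp(-b*(2*2^(2/3)/(3*sqrt(57) + 23)^(1/3) + 4 + 2^(1/3)*(3*sqrt(57) + 23)^(1/3))/12)*sin(2^(1/3)*sqrt(3)*b*(-(3*sqrt(57) + 23)^(1/3) + 2*2^(1/3)/(3*sqrt(57) + 23)^(1/3))/12) + C2*exp(-b*(2*2^(2/3)/(3*sqrt(57) + 23)^(1/3) + 4 + 2^(1/3)*(3*sqrt(57) + 23)^(1/3))/12)*cos(2^(1/3)*sqrt(3)*b*(-(3*sqrt(57) + 23)^(1/3) + 2*2^(1/3)/(3*sqrt(57) + 23)^(1/3))/12) + C3*exp(b*(-2 + 2*2^(2/3)/(3*sqrt(57) + 23)^(1/3) + 2^(1/3)*(3*sqrt(57) + 23)^(1/3))/6)


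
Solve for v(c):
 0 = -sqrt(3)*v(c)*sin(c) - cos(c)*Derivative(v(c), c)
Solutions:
 v(c) = C1*cos(c)^(sqrt(3))


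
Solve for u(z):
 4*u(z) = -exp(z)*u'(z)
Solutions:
 u(z) = C1*exp(4*exp(-z))


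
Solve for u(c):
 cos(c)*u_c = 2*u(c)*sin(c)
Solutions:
 u(c) = C1/cos(c)^2


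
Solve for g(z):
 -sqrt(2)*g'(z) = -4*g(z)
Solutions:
 g(z) = C1*exp(2*sqrt(2)*z)


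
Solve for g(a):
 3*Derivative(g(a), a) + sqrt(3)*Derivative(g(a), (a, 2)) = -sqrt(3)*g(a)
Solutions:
 g(a) = (C1*sin(a/2) + C2*cos(a/2))*exp(-sqrt(3)*a/2)


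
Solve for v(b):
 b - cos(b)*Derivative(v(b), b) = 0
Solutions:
 v(b) = C1 + Integral(b/cos(b), b)


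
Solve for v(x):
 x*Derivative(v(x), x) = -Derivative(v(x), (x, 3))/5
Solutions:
 v(x) = C1 + Integral(C2*airyai(-5^(1/3)*x) + C3*airybi(-5^(1/3)*x), x)


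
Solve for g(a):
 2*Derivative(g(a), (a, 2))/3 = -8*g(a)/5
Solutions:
 g(a) = C1*sin(2*sqrt(15)*a/5) + C2*cos(2*sqrt(15)*a/5)


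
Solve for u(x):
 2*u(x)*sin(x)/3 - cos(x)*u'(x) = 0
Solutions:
 u(x) = C1/cos(x)^(2/3)


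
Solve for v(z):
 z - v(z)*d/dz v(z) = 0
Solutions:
 v(z) = -sqrt(C1 + z^2)
 v(z) = sqrt(C1 + z^2)


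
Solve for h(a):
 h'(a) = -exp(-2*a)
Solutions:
 h(a) = C1 + exp(-2*a)/2


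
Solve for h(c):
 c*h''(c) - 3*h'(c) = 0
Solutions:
 h(c) = C1 + C2*c^4


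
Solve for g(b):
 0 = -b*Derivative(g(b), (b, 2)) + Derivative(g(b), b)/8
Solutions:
 g(b) = C1 + C2*b^(9/8)


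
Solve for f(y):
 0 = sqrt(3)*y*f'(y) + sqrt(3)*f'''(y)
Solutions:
 f(y) = C1 + Integral(C2*airyai(-y) + C3*airybi(-y), y)


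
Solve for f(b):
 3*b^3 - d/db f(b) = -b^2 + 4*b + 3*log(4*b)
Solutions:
 f(b) = C1 + 3*b^4/4 + b^3/3 - 2*b^2 - 3*b*log(b) - b*log(64) + 3*b


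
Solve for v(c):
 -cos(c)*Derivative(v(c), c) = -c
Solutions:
 v(c) = C1 + Integral(c/cos(c), c)


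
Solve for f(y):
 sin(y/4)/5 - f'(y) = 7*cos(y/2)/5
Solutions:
 f(y) = C1 - 14*sin(y/2)/5 - 4*cos(y/4)/5


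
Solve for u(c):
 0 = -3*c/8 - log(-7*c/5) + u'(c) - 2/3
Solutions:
 u(c) = C1 + 3*c^2/16 + c*log(-c) + c*(-log(5) - 1/3 + log(7))


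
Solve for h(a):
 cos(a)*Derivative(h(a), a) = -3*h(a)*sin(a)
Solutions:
 h(a) = C1*cos(a)^3


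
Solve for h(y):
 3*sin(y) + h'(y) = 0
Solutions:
 h(y) = C1 + 3*cos(y)


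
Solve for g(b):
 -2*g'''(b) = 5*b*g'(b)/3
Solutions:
 g(b) = C1 + Integral(C2*airyai(-5^(1/3)*6^(2/3)*b/6) + C3*airybi(-5^(1/3)*6^(2/3)*b/6), b)


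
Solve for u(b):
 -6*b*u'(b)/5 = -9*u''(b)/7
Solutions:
 u(b) = C1 + C2*erfi(sqrt(105)*b/15)


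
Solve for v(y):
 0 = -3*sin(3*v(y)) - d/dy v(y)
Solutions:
 v(y) = -acos((-C1 - exp(18*y))/(C1 - exp(18*y)))/3 + 2*pi/3
 v(y) = acos((-C1 - exp(18*y))/(C1 - exp(18*y)))/3


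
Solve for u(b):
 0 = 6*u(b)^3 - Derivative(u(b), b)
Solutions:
 u(b) = -sqrt(2)*sqrt(-1/(C1 + 6*b))/2
 u(b) = sqrt(2)*sqrt(-1/(C1 + 6*b))/2


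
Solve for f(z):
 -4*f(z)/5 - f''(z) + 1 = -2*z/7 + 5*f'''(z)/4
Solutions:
 f(z) = C1*exp(z*(-4 + 4/(3*sqrt(2265) + 143)^(1/3) + (3*sqrt(2265) + 143)^(1/3))/15)*sin(sqrt(3)*z*(-(3*sqrt(2265) + 143)^(1/3) + 4/(3*sqrt(2265) + 143)^(1/3))/15) + C2*exp(z*(-4 + 4/(3*sqrt(2265) + 143)^(1/3) + (3*sqrt(2265) + 143)^(1/3))/15)*cos(sqrt(3)*z*(-(3*sqrt(2265) + 143)^(1/3) + 4/(3*sqrt(2265) + 143)^(1/3))/15) + C3*exp(-2*z*(4/(3*sqrt(2265) + 143)^(1/3) + 2 + (3*sqrt(2265) + 143)^(1/3))/15) + 5*z/14 + 5/4


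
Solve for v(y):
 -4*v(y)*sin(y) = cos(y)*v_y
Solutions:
 v(y) = C1*cos(y)^4


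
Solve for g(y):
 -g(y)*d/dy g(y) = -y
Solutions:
 g(y) = -sqrt(C1 + y^2)
 g(y) = sqrt(C1 + y^2)


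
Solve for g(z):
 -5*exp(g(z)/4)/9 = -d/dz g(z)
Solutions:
 g(z) = 4*log(-1/(C1 + 5*z)) + 8*log(6)


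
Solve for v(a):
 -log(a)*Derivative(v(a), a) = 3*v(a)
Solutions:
 v(a) = C1*exp(-3*li(a))


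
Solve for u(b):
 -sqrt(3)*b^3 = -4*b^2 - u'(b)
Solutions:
 u(b) = C1 + sqrt(3)*b^4/4 - 4*b^3/3


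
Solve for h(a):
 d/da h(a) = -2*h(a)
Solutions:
 h(a) = C1*exp(-2*a)


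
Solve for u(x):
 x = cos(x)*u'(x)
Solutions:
 u(x) = C1 + Integral(x/cos(x), x)


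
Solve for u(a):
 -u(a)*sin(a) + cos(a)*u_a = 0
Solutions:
 u(a) = C1/cos(a)


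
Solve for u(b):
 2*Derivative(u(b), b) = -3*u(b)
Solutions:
 u(b) = C1*exp(-3*b/2)


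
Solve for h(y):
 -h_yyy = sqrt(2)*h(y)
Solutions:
 h(y) = C3*exp(-2^(1/6)*y) + (C1*sin(2^(1/6)*sqrt(3)*y/2) + C2*cos(2^(1/6)*sqrt(3)*y/2))*exp(2^(1/6)*y/2)


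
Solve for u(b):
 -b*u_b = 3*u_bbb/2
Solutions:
 u(b) = C1 + Integral(C2*airyai(-2^(1/3)*3^(2/3)*b/3) + C3*airybi(-2^(1/3)*3^(2/3)*b/3), b)


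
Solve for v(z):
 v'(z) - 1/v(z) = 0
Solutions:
 v(z) = -sqrt(C1 + 2*z)
 v(z) = sqrt(C1 + 2*z)


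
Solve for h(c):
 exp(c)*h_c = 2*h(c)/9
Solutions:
 h(c) = C1*exp(-2*exp(-c)/9)


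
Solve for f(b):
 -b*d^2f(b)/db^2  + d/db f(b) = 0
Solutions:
 f(b) = C1 + C2*b^2


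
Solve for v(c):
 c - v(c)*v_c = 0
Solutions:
 v(c) = -sqrt(C1 + c^2)
 v(c) = sqrt(C1 + c^2)


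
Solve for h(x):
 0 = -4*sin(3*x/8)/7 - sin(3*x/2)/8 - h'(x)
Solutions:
 h(x) = C1 + 32*cos(3*x/8)/21 + cos(3*x/2)/12


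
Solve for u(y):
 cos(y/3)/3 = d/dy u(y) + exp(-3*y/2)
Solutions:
 u(y) = C1 + sin(y/3) + 2*exp(-3*y/2)/3


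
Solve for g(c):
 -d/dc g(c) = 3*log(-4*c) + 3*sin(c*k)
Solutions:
 g(c) = C1 - 3*c*log(-c) - 6*c*log(2) + 3*c - 3*Piecewise((-cos(c*k)/k, Ne(k, 0)), (0, True))


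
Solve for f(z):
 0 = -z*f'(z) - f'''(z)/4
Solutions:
 f(z) = C1 + Integral(C2*airyai(-2^(2/3)*z) + C3*airybi(-2^(2/3)*z), z)


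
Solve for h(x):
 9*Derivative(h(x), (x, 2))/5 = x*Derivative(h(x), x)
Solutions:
 h(x) = C1 + C2*erfi(sqrt(10)*x/6)


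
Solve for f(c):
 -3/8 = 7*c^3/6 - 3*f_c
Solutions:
 f(c) = C1 + 7*c^4/72 + c/8


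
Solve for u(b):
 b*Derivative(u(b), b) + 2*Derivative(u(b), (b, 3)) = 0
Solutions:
 u(b) = C1 + Integral(C2*airyai(-2^(2/3)*b/2) + C3*airybi(-2^(2/3)*b/2), b)


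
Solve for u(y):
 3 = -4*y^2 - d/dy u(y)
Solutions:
 u(y) = C1 - 4*y^3/3 - 3*y


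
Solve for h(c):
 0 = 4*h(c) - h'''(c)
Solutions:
 h(c) = C3*exp(2^(2/3)*c) + (C1*sin(2^(2/3)*sqrt(3)*c/2) + C2*cos(2^(2/3)*sqrt(3)*c/2))*exp(-2^(2/3)*c/2)


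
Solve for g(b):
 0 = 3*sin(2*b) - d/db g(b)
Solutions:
 g(b) = C1 - 3*cos(2*b)/2


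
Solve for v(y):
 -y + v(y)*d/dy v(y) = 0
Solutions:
 v(y) = -sqrt(C1 + y^2)
 v(y) = sqrt(C1 + y^2)


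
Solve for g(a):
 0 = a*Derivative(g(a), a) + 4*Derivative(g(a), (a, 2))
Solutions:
 g(a) = C1 + C2*erf(sqrt(2)*a/4)


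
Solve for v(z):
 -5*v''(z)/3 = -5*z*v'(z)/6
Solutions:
 v(z) = C1 + C2*erfi(z/2)


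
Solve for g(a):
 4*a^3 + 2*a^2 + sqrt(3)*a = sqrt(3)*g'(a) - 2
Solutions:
 g(a) = C1 + sqrt(3)*a^4/3 + 2*sqrt(3)*a^3/9 + a^2/2 + 2*sqrt(3)*a/3


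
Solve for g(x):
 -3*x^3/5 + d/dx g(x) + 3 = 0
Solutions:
 g(x) = C1 + 3*x^4/20 - 3*x


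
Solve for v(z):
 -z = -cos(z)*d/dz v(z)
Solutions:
 v(z) = C1 + Integral(z/cos(z), z)


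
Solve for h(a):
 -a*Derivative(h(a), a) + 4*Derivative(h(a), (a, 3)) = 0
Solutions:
 h(a) = C1 + Integral(C2*airyai(2^(1/3)*a/2) + C3*airybi(2^(1/3)*a/2), a)


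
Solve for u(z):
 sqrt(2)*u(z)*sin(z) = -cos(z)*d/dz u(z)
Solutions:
 u(z) = C1*cos(z)^(sqrt(2))


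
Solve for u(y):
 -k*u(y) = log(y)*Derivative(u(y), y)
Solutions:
 u(y) = C1*exp(-k*li(y))


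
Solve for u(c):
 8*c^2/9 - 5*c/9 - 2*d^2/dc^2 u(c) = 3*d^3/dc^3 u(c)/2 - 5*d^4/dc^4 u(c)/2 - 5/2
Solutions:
 u(c) = C1 + C2*c + C3*exp(c*(3 - sqrt(89))/10) + C4*exp(c*(3 + sqrt(89))/10) + c^4/27 - 17*c^3/108 + 221*c^2/144


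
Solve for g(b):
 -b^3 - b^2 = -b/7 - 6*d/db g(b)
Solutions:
 g(b) = C1 + b^4/24 + b^3/18 - b^2/84


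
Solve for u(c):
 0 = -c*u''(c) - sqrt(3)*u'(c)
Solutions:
 u(c) = C1 + C2*c^(1 - sqrt(3))


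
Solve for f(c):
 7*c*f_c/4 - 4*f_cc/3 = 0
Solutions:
 f(c) = C1 + C2*erfi(sqrt(42)*c/8)


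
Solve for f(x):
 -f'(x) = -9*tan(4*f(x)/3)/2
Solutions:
 f(x) = -3*asin(C1*exp(6*x))/4 + 3*pi/4
 f(x) = 3*asin(C1*exp(6*x))/4


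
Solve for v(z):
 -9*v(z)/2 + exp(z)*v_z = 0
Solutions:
 v(z) = C1*exp(-9*exp(-z)/2)


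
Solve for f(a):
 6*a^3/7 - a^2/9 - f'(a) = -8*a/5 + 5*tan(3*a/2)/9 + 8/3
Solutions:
 f(a) = C1 + 3*a^4/14 - a^3/27 + 4*a^2/5 - 8*a/3 + 10*log(cos(3*a/2))/27


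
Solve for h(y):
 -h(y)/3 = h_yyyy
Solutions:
 h(y) = (C1*sin(sqrt(2)*3^(3/4)*y/6) + C2*cos(sqrt(2)*3^(3/4)*y/6))*exp(-sqrt(2)*3^(3/4)*y/6) + (C3*sin(sqrt(2)*3^(3/4)*y/6) + C4*cos(sqrt(2)*3^(3/4)*y/6))*exp(sqrt(2)*3^(3/4)*y/6)


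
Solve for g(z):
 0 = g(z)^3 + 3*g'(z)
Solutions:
 g(z) = -sqrt(6)*sqrt(-1/(C1 - z))/2
 g(z) = sqrt(6)*sqrt(-1/(C1 - z))/2


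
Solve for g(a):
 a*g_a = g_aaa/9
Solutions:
 g(a) = C1 + Integral(C2*airyai(3^(2/3)*a) + C3*airybi(3^(2/3)*a), a)


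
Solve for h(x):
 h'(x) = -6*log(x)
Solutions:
 h(x) = C1 - 6*x*log(x) + 6*x


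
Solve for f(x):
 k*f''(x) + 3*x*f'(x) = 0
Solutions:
 f(x) = C1 + C2*sqrt(k)*erf(sqrt(6)*x*sqrt(1/k)/2)


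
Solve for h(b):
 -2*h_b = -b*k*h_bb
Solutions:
 h(b) = C1 + b^(((re(k) + 2)*re(k) + im(k)^2)/(re(k)^2 + im(k)^2))*(C2*sin(2*log(b)*Abs(im(k))/(re(k)^2 + im(k)^2)) + C3*cos(2*log(b)*im(k)/(re(k)^2 + im(k)^2)))


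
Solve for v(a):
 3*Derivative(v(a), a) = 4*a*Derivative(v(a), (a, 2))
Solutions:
 v(a) = C1 + C2*a^(7/4)


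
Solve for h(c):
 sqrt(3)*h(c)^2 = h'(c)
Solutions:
 h(c) = -1/(C1 + sqrt(3)*c)


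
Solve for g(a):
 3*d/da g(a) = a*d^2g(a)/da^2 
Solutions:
 g(a) = C1 + C2*a^4


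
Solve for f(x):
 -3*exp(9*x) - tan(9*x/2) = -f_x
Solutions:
 f(x) = C1 + exp(9*x)/3 - 2*log(cos(9*x/2))/9


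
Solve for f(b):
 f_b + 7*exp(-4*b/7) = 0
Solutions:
 f(b) = C1 + 49*exp(-4*b/7)/4


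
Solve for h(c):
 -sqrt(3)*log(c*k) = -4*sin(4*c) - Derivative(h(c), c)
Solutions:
 h(c) = C1 + sqrt(3)*c*(log(c*k) - 1) + cos(4*c)


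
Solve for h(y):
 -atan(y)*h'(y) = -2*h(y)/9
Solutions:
 h(y) = C1*exp(2*Integral(1/atan(y), y)/9)


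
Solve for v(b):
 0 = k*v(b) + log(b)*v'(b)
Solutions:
 v(b) = C1*exp(-k*li(b))


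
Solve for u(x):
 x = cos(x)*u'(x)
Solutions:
 u(x) = C1 + Integral(x/cos(x), x)


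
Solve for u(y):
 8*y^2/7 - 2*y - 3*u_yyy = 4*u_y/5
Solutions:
 u(y) = C1 + C2*sin(2*sqrt(15)*y/15) + C3*cos(2*sqrt(15)*y/15) + 10*y^3/21 - 5*y^2/4 - 75*y/7


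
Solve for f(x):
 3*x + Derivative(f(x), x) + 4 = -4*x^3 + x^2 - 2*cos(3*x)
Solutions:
 f(x) = C1 - x^4 + x^3/3 - 3*x^2/2 - 4*x - 2*sin(3*x)/3


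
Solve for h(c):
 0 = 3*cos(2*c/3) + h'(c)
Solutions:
 h(c) = C1 - 9*sin(2*c/3)/2


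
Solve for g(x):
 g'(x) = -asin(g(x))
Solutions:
 Integral(1/asin(_y), (_y, g(x))) = C1 - x


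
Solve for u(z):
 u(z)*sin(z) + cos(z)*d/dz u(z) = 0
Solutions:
 u(z) = C1*cos(z)


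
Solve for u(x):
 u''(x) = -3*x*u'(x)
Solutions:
 u(x) = C1 + C2*erf(sqrt(6)*x/2)


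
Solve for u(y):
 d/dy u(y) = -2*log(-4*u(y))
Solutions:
 Integral(1/(log(-_y) + 2*log(2)), (_y, u(y)))/2 = C1 - y


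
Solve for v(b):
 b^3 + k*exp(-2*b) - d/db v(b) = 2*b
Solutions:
 v(b) = C1 + b^4/4 - b^2 - k*exp(-2*b)/2


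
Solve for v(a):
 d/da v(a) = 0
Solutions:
 v(a) = C1


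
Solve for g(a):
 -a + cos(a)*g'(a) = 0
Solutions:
 g(a) = C1 + Integral(a/cos(a), a)


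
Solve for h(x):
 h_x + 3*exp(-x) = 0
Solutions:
 h(x) = C1 + 3*exp(-x)


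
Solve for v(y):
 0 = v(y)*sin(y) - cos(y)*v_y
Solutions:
 v(y) = C1/cos(y)


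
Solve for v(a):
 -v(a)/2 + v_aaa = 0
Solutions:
 v(a) = C3*exp(2^(2/3)*a/2) + (C1*sin(2^(2/3)*sqrt(3)*a/4) + C2*cos(2^(2/3)*sqrt(3)*a/4))*exp(-2^(2/3)*a/4)


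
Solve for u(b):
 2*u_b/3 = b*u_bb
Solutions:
 u(b) = C1 + C2*b^(5/3)


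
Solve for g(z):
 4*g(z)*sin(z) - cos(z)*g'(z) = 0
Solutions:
 g(z) = C1/cos(z)^4


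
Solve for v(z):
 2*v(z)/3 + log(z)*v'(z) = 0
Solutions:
 v(z) = C1*exp(-2*li(z)/3)


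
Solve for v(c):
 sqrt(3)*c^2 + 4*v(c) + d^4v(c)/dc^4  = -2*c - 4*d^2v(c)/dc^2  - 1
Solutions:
 v(c) = -sqrt(3)*c^2/4 - c/2 + (C1 + C2*c)*sin(sqrt(2)*c) + (C3 + C4*c)*cos(sqrt(2)*c) - 1/4 + sqrt(3)/2


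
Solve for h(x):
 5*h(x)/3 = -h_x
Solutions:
 h(x) = C1*exp(-5*x/3)


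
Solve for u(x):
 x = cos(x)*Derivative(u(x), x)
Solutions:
 u(x) = C1 + Integral(x/cos(x), x)


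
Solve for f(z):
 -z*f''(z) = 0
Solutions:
 f(z) = C1 + C2*z


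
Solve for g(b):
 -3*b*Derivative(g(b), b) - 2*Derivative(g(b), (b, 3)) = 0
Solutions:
 g(b) = C1 + Integral(C2*airyai(-2^(2/3)*3^(1/3)*b/2) + C3*airybi(-2^(2/3)*3^(1/3)*b/2), b)


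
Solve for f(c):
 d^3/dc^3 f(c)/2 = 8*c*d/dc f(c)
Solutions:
 f(c) = C1 + Integral(C2*airyai(2*2^(1/3)*c) + C3*airybi(2*2^(1/3)*c), c)


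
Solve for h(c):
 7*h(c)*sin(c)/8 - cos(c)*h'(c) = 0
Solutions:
 h(c) = C1/cos(c)^(7/8)


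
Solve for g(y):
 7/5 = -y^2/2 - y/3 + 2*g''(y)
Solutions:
 g(y) = C1 + C2*y + y^4/48 + y^3/36 + 7*y^2/20


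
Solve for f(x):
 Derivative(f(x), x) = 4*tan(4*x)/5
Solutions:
 f(x) = C1 - log(cos(4*x))/5


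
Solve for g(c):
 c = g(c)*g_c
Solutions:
 g(c) = -sqrt(C1 + c^2)
 g(c) = sqrt(C1 + c^2)


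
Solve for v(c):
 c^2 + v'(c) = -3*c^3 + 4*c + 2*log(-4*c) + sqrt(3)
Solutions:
 v(c) = C1 - 3*c^4/4 - c^3/3 + 2*c^2 + 2*c*log(-c) + c*(-2 + sqrt(3) + 4*log(2))


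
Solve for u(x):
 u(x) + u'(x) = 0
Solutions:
 u(x) = C1*exp(-x)


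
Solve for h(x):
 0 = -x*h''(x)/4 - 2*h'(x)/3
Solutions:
 h(x) = C1 + C2/x^(5/3)


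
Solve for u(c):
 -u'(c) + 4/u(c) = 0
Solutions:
 u(c) = -sqrt(C1 + 8*c)
 u(c) = sqrt(C1 + 8*c)


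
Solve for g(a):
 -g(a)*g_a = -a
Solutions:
 g(a) = -sqrt(C1 + a^2)
 g(a) = sqrt(C1 + a^2)


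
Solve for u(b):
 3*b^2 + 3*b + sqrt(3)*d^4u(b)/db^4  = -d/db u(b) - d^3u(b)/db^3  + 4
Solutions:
 u(b) = C1 + C2*exp(b*(-4*sqrt(3) + 2*18^(1/3)/(9*sqrt(255) + 83*sqrt(3))^(1/3) + 12^(1/3)*(9*sqrt(255) + 83*sqrt(3))^(1/3))/36)*sin(2^(1/3)*3^(1/6)*b*(-2^(1/3)*3^(2/3)*(9*sqrt(255) + 83*sqrt(3))^(1/3) + 6/(9*sqrt(255) + 83*sqrt(3))^(1/3))/36) + C3*exp(b*(-4*sqrt(3) + 2*18^(1/3)/(9*sqrt(255) + 83*sqrt(3))^(1/3) + 12^(1/3)*(9*sqrt(255) + 83*sqrt(3))^(1/3))/36)*cos(2^(1/3)*3^(1/6)*b*(-2^(1/3)*3^(2/3)*(9*sqrt(255) + 83*sqrt(3))^(1/3) + 6/(9*sqrt(255) + 83*sqrt(3))^(1/3))/36) + C4*exp(-b*(2*18^(1/3)/(9*sqrt(255) + 83*sqrt(3))^(1/3) + 2*sqrt(3) + 12^(1/3)*(9*sqrt(255) + 83*sqrt(3))^(1/3))/18) - b^3 - 3*b^2/2 + 10*b


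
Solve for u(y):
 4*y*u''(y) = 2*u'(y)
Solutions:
 u(y) = C1 + C2*y^(3/2)


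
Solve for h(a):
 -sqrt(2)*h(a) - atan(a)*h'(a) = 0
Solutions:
 h(a) = C1*exp(-sqrt(2)*Integral(1/atan(a), a))


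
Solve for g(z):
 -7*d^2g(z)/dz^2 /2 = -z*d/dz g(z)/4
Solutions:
 g(z) = C1 + C2*erfi(sqrt(7)*z/14)


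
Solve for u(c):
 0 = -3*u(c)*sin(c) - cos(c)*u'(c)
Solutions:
 u(c) = C1*cos(c)^3


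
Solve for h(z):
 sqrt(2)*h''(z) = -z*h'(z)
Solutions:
 h(z) = C1 + C2*erf(2^(1/4)*z/2)


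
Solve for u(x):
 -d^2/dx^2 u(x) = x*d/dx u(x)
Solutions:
 u(x) = C1 + C2*erf(sqrt(2)*x/2)


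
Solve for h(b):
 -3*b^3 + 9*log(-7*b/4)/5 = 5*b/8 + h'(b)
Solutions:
 h(b) = C1 - 3*b^4/4 - 5*b^2/16 + 9*b*log(-b)/5 + 9*b*(-2*log(2) - 1 + log(7))/5


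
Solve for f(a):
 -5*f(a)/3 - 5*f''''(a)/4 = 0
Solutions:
 f(a) = (C1*sin(3^(3/4)*a/3) + C2*cos(3^(3/4)*a/3))*exp(-3^(3/4)*a/3) + (C3*sin(3^(3/4)*a/3) + C4*cos(3^(3/4)*a/3))*exp(3^(3/4)*a/3)


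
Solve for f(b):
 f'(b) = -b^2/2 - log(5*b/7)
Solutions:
 f(b) = C1 - b^3/6 - b*log(b) + b*log(7/5) + b


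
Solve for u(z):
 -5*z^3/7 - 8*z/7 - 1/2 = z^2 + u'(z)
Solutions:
 u(z) = C1 - 5*z^4/28 - z^3/3 - 4*z^2/7 - z/2


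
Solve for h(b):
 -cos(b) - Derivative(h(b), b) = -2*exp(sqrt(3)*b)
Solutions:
 h(b) = C1 + 2*sqrt(3)*exp(sqrt(3)*b)/3 - sin(b)


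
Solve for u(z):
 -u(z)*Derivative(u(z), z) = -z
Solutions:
 u(z) = -sqrt(C1 + z^2)
 u(z) = sqrt(C1 + z^2)


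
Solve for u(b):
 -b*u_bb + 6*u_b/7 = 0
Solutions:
 u(b) = C1 + C2*b^(13/7)


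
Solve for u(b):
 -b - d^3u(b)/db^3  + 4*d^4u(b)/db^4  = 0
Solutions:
 u(b) = C1 + C2*b + C3*b^2 + C4*exp(b/4) - b^4/24 - 2*b^3/3


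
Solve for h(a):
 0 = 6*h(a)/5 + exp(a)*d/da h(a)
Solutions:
 h(a) = C1*exp(6*exp(-a)/5)


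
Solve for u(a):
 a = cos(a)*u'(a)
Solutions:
 u(a) = C1 + Integral(a/cos(a), a)


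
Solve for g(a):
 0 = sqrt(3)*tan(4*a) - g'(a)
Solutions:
 g(a) = C1 - sqrt(3)*log(cos(4*a))/4


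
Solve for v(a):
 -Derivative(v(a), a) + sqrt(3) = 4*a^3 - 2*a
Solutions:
 v(a) = C1 - a^4 + a^2 + sqrt(3)*a


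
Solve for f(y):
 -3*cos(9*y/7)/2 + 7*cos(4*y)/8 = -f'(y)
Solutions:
 f(y) = C1 + 7*sin(9*y/7)/6 - 7*sin(4*y)/32


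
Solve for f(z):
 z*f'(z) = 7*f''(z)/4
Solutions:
 f(z) = C1 + C2*erfi(sqrt(14)*z/7)


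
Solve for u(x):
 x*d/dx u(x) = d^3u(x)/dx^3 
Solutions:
 u(x) = C1 + Integral(C2*airyai(x) + C3*airybi(x), x)


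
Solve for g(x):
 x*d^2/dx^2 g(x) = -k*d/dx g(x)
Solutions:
 g(x) = C1 + x^(1 - re(k))*(C2*sin(log(x)*Abs(im(k))) + C3*cos(log(x)*im(k)))


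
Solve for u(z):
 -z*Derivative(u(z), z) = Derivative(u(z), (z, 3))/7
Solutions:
 u(z) = C1 + Integral(C2*airyai(-7^(1/3)*z) + C3*airybi(-7^(1/3)*z), z)


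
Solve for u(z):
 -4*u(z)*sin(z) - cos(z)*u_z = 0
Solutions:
 u(z) = C1*cos(z)^4


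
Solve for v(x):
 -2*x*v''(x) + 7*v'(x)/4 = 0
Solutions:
 v(x) = C1 + C2*x^(15/8)


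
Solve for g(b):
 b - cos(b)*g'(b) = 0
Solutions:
 g(b) = C1 + Integral(b/cos(b), b)


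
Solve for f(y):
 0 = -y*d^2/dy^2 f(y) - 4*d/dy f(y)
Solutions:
 f(y) = C1 + C2/y^3


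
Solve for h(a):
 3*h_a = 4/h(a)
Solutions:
 h(a) = -sqrt(C1 + 24*a)/3
 h(a) = sqrt(C1 + 24*a)/3


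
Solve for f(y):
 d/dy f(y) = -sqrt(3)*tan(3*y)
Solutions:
 f(y) = C1 + sqrt(3)*log(cos(3*y))/3


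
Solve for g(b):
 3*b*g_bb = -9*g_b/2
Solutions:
 g(b) = C1 + C2/sqrt(b)


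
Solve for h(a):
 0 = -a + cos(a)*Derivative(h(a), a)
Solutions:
 h(a) = C1 + Integral(a/cos(a), a)


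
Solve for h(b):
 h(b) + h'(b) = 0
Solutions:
 h(b) = C1*exp(-b)


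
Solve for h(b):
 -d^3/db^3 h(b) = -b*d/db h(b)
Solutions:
 h(b) = C1 + Integral(C2*airyai(b) + C3*airybi(b), b)


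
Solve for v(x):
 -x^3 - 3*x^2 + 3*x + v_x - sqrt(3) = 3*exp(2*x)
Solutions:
 v(x) = C1 + x^4/4 + x^3 - 3*x^2/2 + sqrt(3)*x + 3*exp(2*x)/2


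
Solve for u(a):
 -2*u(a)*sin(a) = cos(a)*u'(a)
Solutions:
 u(a) = C1*cos(a)^2


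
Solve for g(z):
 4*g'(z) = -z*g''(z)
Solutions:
 g(z) = C1 + C2/z^3


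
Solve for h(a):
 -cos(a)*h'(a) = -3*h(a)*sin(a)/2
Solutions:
 h(a) = C1/cos(a)^(3/2)


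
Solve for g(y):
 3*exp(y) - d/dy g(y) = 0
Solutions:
 g(y) = C1 + 3*exp(y)


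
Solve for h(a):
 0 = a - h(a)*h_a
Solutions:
 h(a) = -sqrt(C1 + a^2)
 h(a) = sqrt(C1 + a^2)


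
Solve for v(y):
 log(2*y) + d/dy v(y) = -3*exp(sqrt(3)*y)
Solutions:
 v(y) = C1 - y*log(y) + y*(1 - log(2)) - sqrt(3)*exp(sqrt(3)*y)


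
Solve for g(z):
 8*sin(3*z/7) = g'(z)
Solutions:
 g(z) = C1 - 56*cos(3*z/7)/3


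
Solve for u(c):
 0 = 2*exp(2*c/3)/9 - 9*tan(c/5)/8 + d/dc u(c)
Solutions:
 u(c) = C1 - exp(2*c/3)/3 - 45*log(cos(c/5))/8


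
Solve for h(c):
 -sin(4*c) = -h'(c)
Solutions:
 h(c) = C1 - cos(4*c)/4


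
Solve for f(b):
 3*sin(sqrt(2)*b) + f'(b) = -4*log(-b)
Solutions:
 f(b) = C1 - 4*b*log(-b) + 4*b + 3*sqrt(2)*cos(sqrt(2)*b)/2


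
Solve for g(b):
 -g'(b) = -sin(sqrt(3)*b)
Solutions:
 g(b) = C1 - sqrt(3)*cos(sqrt(3)*b)/3


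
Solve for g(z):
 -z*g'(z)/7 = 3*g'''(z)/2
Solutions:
 g(z) = C1 + Integral(C2*airyai(-2^(1/3)*21^(2/3)*z/21) + C3*airybi(-2^(1/3)*21^(2/3)*z/21), z)


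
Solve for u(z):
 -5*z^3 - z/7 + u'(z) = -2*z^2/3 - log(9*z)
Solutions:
 u(z) = C1 + 5*z^4/4 - 2*z^3/9 + z^2/14 - z*log(z) - z*log(9) + z


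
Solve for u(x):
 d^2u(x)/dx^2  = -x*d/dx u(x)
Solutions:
 u(x) = C1 + C2*erf(sqrt(2)*x/2)


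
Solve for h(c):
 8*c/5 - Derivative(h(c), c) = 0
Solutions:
 h(c) = C1 + 4*c^2/5


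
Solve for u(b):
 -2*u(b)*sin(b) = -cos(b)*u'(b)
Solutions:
 u(b) = C1/cos(b)^2


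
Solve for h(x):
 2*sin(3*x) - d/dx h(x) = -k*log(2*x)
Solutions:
 h(x) = C1 + k*x*(log(x) - 1) + k*x*log(2) - 2*cos(3*x)/3


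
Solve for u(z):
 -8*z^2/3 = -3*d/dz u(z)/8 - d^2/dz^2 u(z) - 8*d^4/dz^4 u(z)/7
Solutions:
 u(z) = C1 + C2*exp(42^(1/3)*z*(-4*21^(1/3)/(27 + sqrt(1401))^(1/3) + 2^(1/3)*(27 + sqrt(1401))^(1/3))/48)*sin(14^(1/3)*3^(1/6)*z*(12*7^(1/3)/(27 + sqrt(1401))^(1/3) + 2^(1/3)*3^(2/3)*(27 + sqrt(1401))^(1/3))/48) + C3*exp(42^(1/3)*z*(-4*21^(1/3)/(27 + sqrt(1401))^(1/3) + 2^(1/3)*(27 + sqrt(1401))^(1/3))/48)*cos(14^(1/3)*3^(1/6)*z*(12*7^(1/3)/(27 + sqrt(1401))^(1/3) + 2^(1/3)*3^(2/3)*(27 + sqrt(1401))^(1/3))/48) + C4*exp(-42^(1/3)*z*(-4*21^(1/3)/(27 + sqrt(1401))^(1/3) + 2^(1/3)*(27 + sqrt(1401))^(1/3))/24) + 64*z^3/27 - 512*z^2/27 + 8192*z/81


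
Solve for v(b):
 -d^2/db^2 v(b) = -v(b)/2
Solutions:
 v(b) = C1*exp(-sqrt(2)*b/2) + C2*exp(sqrt(2)*b/2)


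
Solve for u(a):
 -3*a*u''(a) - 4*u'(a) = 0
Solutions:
 u(a) = C1 + C2/a^(1/3)


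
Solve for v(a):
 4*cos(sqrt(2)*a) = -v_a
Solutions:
 v(a) = C1 - 2*sqrt(2)*sin(sqrt(2)*a)


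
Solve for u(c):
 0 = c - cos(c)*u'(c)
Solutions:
 u(c) = C1 + Integral(c/cos(c), c)


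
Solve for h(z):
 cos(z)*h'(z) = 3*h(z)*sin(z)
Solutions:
 h(z) = C1/cos(z)^3


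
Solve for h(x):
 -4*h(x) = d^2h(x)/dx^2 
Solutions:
 h(x) = C1*sin(2*x) + C2*cos(2*x)


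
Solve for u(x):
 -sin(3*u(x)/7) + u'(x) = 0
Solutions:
 -x + 7*log(cos(3*u(x)/7) - 1)/6 - 7*log(cos(3*u(x)/7) + 1)/6 = C1


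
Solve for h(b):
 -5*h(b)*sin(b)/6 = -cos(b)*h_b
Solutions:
 h(b) = C1/cos(b)^(5/6)


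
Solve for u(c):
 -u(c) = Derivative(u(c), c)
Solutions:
 u(c) = C1*exp(-c)


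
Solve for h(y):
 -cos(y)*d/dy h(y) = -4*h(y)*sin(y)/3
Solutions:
 h(y) = C1/cos(y)^(4/3)


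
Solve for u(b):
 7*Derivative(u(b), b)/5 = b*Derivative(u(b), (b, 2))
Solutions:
 u(b) = C1 + C2*b^(12/5)


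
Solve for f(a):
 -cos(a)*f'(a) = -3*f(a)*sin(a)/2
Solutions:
 f(a) = C1/cos(a)^(3/2)


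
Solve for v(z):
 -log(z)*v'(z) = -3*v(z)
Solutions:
 v(z) = C1*exp(3*li(z))


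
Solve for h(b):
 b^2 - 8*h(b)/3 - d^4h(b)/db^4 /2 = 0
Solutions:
 h(b) = 3*b^2/8 + (C1*sin(sqrt(2)*3^(3/4)*b/3) + C2*cos(sqrt(2)*3^(3/4)*b/3))*exp(-sqrt(2)*3^(3/4)*b/3) + (C3*sin(sqrt(2)*3^(3/4)*b/3) + C4*cos(sqrt(2)*3^(3/4)*b/3))*exp(sqrt(2)*3^(3/4)*b/3)
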